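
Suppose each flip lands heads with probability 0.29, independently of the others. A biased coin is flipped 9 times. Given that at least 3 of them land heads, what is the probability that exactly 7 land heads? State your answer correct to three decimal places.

0.006

X ~ Binomial(9, 0.29). Want P(X=7 | X≥3) = P(X=7) / P(X≥3).
P(X=7) = C(9,7)·0.29^7·0.71^2 = 0.00313
P(X≥3) = 1 − 0.04585 − 0.16854 − 0.27536 = 0.51025
Ratio = 0.00313 / 0.51025 = 0.00614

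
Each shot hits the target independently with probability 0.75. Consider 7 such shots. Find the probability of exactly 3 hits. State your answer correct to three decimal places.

0.058

X ~ Binomial(n=7, p=0.75).
P(X=3) = C(7,3) · p^3 · (1−p)^4
= 35 · 0.42188 · 0.0039062 = 0.05768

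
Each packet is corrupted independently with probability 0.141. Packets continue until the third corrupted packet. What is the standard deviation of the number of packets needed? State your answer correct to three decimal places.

Y = total packets until the third success; negative binomial with r=3, p=0.141.
SD(Y) = √[r(1−p)/p²] = √(129.62125) = 11.38513

11.385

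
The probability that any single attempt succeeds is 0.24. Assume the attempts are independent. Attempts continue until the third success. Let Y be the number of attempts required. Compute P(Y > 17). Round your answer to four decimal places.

0.1877

Needing more than 17 attempts ⇔ fewer than 3 successes in the first 17. With X ~ Binomial(17, 0.24), P(Y > 17) = P(X ≤ 2).
  k=0: C(17,0)·0.24^0·0.76^17 = 0.009415
  k=1: C(17,1)·0.24^1·0.76^16 = 0.050545
  k=2: C(17,2)·0.24^2·0.76^15 = 0.127692
P(X ≤ 2) = 0.187653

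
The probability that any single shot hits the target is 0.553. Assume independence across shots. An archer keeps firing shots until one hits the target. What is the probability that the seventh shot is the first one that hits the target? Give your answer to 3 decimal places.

Geometric (trials to first success), p = 0.553.
P(Y = 7) = (1−p)^6 · p = 0.0079771 · 0.553 = 0.00441

0.004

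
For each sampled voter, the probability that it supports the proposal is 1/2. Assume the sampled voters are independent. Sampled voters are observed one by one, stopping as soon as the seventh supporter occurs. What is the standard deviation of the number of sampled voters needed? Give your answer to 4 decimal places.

3.7417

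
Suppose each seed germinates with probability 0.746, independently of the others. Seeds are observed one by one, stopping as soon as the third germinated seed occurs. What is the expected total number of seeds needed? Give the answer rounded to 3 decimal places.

Y = total seeds until the third success; negative binomial with r=3, p=0.746.
E[Y] = r / p = 3 / 0.746 = 4.02145

4.021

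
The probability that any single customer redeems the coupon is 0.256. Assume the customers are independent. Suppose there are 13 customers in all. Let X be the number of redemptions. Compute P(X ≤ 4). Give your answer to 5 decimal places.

0.77863

X ~ Binomial(13, 0.256); P(X ≤ 4) = Σ C(13,k) p^k (1−p)^(13−k) over k:
  k=0: C(13,0)·0.256^0·0.744^13 = 0.0214017
  k=1: C(13,1)·0.256^1·0.744^12 = 0.0957323
  k=2: C(13,2)·0.256^2·0.744^11 = 0.1976409
  k=3: C(13,3)·0.256^3·0.744^10 = 0.2493534
  k=4: C(13,4)·0.256^4·0.744^9 = 0.2144975
Total = 0.7786258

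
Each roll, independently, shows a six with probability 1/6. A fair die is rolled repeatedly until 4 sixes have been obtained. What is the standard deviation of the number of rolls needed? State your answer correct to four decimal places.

10.9545

Y = total rolls until the fourth success; negative binomial with r=4, p=0.166667.
SD(Y) = √[r(1−p)/p²] = √(120.000000) = 10.954451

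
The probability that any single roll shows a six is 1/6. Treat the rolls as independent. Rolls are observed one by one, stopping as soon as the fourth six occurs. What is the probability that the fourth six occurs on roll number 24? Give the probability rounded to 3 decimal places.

Y = trial on which the fourth success occurs; negative binomial, r=4, p=0.166667.
P(Y=24) = C(23,3) · p^4 · (1−p)^20
= 1771 · 0.0007716 · 0.026084 = 0.03564

0.036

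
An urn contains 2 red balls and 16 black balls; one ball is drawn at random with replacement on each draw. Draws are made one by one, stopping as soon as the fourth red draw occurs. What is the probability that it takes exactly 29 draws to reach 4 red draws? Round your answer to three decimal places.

0.026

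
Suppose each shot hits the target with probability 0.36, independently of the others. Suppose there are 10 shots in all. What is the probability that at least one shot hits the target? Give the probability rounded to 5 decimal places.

P(at least one) = 1 − P(none) = 1 − (1 − 0.36)^10
= 1 − 0.0115292 = 0.9884708

0.98847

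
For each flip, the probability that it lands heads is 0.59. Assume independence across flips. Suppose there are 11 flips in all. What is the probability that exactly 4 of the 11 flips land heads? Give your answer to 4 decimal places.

0.0779

X ~ Binomial(n=11, p=0.59).
P(X=4) = C(11,4) · p^4 · (1−p)^7
= 330 · 0.12117 · 0.0019475 = 0.077877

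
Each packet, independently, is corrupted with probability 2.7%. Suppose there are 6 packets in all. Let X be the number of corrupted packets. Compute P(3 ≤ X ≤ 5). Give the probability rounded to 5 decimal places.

0.00037

X ~ Binomial(6, 0.027); P(3 ≤ X ≤ 5) = Σ C(6,k) p^k (1−p)^(6−k) over k:
  k=3: C(6,3)·0.027^3·0.973^3 = 0.0003626
  k=4: C(6,4)·0.027^4·0.973^2 = 0.0000075
  k=5: C(6,5)·0.027^5·0.973^1 = 0.0000001
Total = 0.0003703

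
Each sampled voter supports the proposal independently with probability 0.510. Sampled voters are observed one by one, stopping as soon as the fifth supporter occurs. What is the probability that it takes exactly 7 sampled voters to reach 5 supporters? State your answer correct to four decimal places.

0.1243

Y = trial on which the fifth success occurs; negative binomial, r=5, p=0.51.
P(Y=7) = C(6,4) · p^5 · (1−p)^2
= 15 · 0.034503 · 0.2401 = 0.124261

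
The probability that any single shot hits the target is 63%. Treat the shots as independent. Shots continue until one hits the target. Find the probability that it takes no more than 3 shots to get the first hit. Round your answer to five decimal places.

0.94935

Y = number of shots to the first success; geometric, p = 0.63.
P(Y ≤ 3) = 1 − (1−p)^3 = 1 − 0.0506530 = 0.9493470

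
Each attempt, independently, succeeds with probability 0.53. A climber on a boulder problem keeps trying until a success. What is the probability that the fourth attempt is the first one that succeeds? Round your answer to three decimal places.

Geometric (trials to first success), p = 0.53.
P(Y = 4) = (1−p)^3 · p = 0.10382 · 0.53 = 0.05503

0.055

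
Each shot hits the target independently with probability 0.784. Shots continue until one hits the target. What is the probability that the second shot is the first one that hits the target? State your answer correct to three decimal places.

Geometric (trials to first success), p = 0.784.
P(Y = 2) = (1−p)^1 · p = 0.216 · 0.784 = 0.16934

0.169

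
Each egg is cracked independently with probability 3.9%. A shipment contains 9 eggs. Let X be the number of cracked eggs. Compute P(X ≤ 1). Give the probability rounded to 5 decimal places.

X ~ Binomial(9, 0.039); P(X ≤ 1) = Σ C(9,k) p^k (1−p)^(9−k) over k:
  k=0: C(9,0)·0.039^0·0.961^9 = 0.6990536
  k=1: C(9,1)·0.039^1·0.961^8 = 0.2553255
Total = 0.9543791

0.95438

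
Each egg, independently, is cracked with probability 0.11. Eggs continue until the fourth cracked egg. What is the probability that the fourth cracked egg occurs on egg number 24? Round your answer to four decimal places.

Y = trial on which the fourth success occurs; negative binomial, r=4, p=0.11.
P(Y=24) = C(23,3) · p^4 · (1−p)^20
= 1771 · 0.00014641 · 0.09723 = 0.025211

0.0252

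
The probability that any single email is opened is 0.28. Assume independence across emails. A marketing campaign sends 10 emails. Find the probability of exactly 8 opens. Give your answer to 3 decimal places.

X ~ Binomial(n=10, p=0.28).
P(X=8) = C(10,8) · p^8 · (1−p)^2
= 45 · 3.778e-05 · 0.5184 = 0.00088

0.001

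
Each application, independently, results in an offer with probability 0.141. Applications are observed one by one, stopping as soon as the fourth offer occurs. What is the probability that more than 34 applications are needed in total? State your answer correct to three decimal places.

Needing more than 34 applications ⇔ fewer than 4 successes in the first 34. With X ~ Binomial(34, 0.141), P(Y > 34) = P(X ≤ 3).
  k=0: C(34,0)·0.141^0·0.859^34 = 0.00570
  k=1: C(34,1)·0.141^1·0.859^33 = 0.03180
  k=2: C(34,2)·0.141^2·0.859^32 = 0.08614
  k=3: C(34,3)·0.141^3·0.859^31 = 0.15081
P(X ≤ 3) = 0.27445

0.274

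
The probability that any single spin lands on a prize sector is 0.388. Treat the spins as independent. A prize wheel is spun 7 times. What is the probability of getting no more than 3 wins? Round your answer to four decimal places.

X ~ Binomial(7, 0.388); P(X ≤ 3) = Σ C(7,k) p^k (1−p)^(7−k) over k:
  k=0: C(7,0)·0.388^0·0.612^7 = 0.032156
  k=1: C(7,1)·0.388^1·0.612^6 = 0.142705
  k=2: C(7,2)·0.388^2·0.612^5 = 0.271419
  k=3: C(7,3)·0.388^3·0.612^4 = 0.286793
Total = 0.733073

0.7331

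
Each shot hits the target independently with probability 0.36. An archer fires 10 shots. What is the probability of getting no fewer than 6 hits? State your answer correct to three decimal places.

X ~ Binomial(10, 0.36); P(X ≥ 6) = Σ C(10,k) p^k (1−p)^(10−k) over k:
  k=6: C(10,6)·0.36^6·0.64^4 = 0.07669
  k=7: C(10,7)·0.36^7·0.64^3 = 0.02465
  k=8: C(10,8)·0.36^8·0.64^2 = 0.00520
  k=9: C(10,9)·0.36^9·0.64^1 = 0.00065
  k=10: C(10,10)·0.36^10·0.64^0 = 0.00004
Total = 0.10723

0.107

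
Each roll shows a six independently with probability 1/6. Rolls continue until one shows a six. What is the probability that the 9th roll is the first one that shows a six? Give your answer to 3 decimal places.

Geometric (trials to first success), p = 0.166667.
P(Y = 9) = (1−p)^8 · p = 0.23257 · 0.166667 = 0.03876

0.039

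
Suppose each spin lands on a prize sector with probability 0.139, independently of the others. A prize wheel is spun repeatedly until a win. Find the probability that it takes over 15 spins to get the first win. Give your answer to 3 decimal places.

0.106

Y = number of spins to the first success; geometric, p = 0.139.
P(Y > 15) = P(first 15 all fail) = (1−p)^15 = 0.10594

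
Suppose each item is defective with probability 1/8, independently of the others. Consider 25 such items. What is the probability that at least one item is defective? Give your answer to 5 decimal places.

P(at least one) = 1 − P(none) = 1 − (1 − 0.125)^25
= 1 − 0.0354978 = 0.9645022

0.96450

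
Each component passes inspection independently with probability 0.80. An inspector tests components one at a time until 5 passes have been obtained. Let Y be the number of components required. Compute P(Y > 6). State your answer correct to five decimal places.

0.34464

Needing more than 6 components ⇔ fewer than 5 successes in the first 6. With X ~ Binomial(6, 0.80), P(Y > 6) = P(X ≤ 4).
  k=0: C(6,0)·0.80^0·0.20^6 = 0.0000640
  k=1: C(6,1)·0.80^1·0.20^5 = 0.0015360
  k=2: C(6,2)·0.80^2·0.20^4 = 0.0153600
  k=3: C(6,3)·0.80^3·0.20^3 = 0.0819200
  k=4: C(6,4)·0.80^4·0.20^2 = 0.2457600
P(X ≤ 4) = 0.3446400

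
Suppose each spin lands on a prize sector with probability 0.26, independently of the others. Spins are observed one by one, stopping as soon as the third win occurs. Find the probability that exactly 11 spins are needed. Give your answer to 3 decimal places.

Y = trial on which the third success occurs; negative binomial, r=3, p=0.26.
P(Y=11) = C(10,2) · p^3 · (1−p)^8
= 45 · 0.017576 · 0.089919 = 0.07112

0.071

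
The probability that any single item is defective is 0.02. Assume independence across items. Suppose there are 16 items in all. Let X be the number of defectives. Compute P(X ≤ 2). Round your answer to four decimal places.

X ~ Binomial(16, 0.02); P(X ≤ 2) = Σ C(16,k) p^k (1−p)^(16−k) over k:
  k=0: C(16,0)·0.02^0·0.98^16 = 0.723798
  k=1: C(16,1)·0.02^1·0.98^15 = 0.236342
  k=2: C(16,2)·0.02^2·0.98^14 = 0.036175
Total = 0.996315

0.9963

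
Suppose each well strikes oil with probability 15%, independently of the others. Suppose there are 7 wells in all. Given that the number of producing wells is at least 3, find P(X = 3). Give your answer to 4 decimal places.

X ~ Binomial(7, 0.15). Want P(X=3 | X≥3) = P(X=3) / P(X≥3).
P(X=3) = C(7,3)·0.15^3·0.85^4 = 0.061662
P(X≥3) = 1 − 0.320577 − 0.396007 − 0.209651 = 0.073765
Ratio = 0.061662 / 0.073765 = 0.835923

0.8359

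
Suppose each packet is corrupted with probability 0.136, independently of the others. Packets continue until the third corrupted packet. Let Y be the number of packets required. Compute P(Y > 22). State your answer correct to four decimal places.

0.4086

Needing more than 22 packets ⇔ fewer than 3 successes in the first 22. With X ~ Binomial(22, 0.136), P(Y > 22) = P(X ≤ 2).
  k=0: C(22,0)·0.136^0·0.864^22 = 0.040115
  k=1: C(22,1)·0.136^1·0.864^21 = 0.138915
  k=2: C(22,2)·0.136^2·0.864^20 = 0.229596
P(X ≤ 2) = 0.408626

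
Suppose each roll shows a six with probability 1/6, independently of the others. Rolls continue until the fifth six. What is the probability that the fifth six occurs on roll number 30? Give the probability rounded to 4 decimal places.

Y = trial on which the fifth success occurs; negative binomial, r=5, p=0.166667.
P(Y=30) = C(29,4) · p^5 · (1−p)^25
= 23751 · 0.0001286 · 0.010483 = 0.032018

0.0320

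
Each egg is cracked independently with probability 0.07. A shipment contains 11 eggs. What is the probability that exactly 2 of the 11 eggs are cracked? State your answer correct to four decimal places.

X ~ Binomial(n=11, p=0.07).
P(X=2) = C(11,2) · p^2 · (1−p)^9
= 55 · 0.0049 · 0.52041 = 0.140251

0.1403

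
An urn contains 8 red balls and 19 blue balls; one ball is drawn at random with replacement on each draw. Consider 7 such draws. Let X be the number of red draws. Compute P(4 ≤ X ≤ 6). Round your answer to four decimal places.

0.1211

X ~ Binomial(7, 0.296296); P(4 ≤ X ≤ 6) = Σ C(7,k) p^k (1−p)^(7−k) over k:
  k=4: C(7,4)·0.296296^4·0.703704^3 = 0.094003
  k=5: C(7,5)·0.296296^5·0.703704^2 = 0.023748
  k=6: C(7,6)·0.296296^6·0.703704^1 = 0.003333
Total = 0.121084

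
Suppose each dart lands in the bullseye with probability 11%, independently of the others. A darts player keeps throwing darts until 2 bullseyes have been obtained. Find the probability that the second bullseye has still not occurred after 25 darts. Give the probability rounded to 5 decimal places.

0.22206

Needing more than 25 darts ⇔ fewer than 2 successes in the first 25. With X ~ Binomial(25, 0.11), P(Y > 25) = P(X ≤ 1).
  k=0: C(25,0)·0.11^0·0.89^25 = 0.0542938
  k=1: C(25,1)·0.11^1·0.89^24 = 0.1677617
P(X ≤ 1) = 0.2220555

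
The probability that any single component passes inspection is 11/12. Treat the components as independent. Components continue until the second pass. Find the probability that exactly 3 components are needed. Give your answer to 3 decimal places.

0.140

Y = trial on which the second success occurs; negative binomial, r=2, p=0.916667.
P(Y=3) = C(2,1) · p^2 · (1−p)^1
= 2 · 0.84028 · 0.083333 = 0.14005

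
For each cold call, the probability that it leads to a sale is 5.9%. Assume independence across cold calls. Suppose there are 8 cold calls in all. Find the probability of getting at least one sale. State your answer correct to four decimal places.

0.3852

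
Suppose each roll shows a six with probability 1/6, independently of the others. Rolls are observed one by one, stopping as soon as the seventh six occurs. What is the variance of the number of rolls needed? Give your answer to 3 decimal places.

210.000

Y = total rolls until the seventh success; negative binomial with r=7, p=0.166667.
Var(Y) = r(1−p)/p² = 7·0.833333 / 0.166667² = 210.00000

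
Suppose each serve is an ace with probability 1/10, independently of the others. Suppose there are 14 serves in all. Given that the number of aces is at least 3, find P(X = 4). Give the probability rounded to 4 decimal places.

X ~ Binomial(14, 0.10). Want P(X=4 | X≥3) = P(X=4) / P(X≥3).
P(X=4) = C(14,4)·0.10^4·0.90^10 = 0.034903
P(X≥3) = 1 − 0.228768 − 0.355861 − 0.257011 = 0.158360
Ratio = 0.034903 / 0.158360 = 0.220401

0.2204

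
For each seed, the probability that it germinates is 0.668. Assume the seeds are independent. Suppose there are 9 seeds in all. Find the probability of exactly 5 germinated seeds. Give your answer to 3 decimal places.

X ~ Binomial(n=9, p=0.668).
P(X=5) = C(9,5) · p^5 · (1−p)^4
= 126 · 0.13301 · 0.012149 = 0.20361

0.204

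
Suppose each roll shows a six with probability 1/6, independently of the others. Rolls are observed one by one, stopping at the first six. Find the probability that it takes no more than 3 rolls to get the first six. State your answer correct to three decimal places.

0.421

Y = number of rolls to the first success; geometric, p = 0.166667.
P(Y ≤ 3) = 1 − (1−p)^3 = 1 − 0.57870 = 0.42130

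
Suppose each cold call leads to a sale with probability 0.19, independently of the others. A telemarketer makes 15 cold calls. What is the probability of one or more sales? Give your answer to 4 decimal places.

0.9576

P(at least one) = 1 − P(none) = 1 − (1 − 0.19)^15
= 1 − 0.042391 = 0.957609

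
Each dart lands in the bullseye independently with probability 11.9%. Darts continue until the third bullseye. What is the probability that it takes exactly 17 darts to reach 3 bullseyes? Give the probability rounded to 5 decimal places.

0.03432

Y = trial on which the third success occurs; negative binomial, r=3, p=0.119.
P(Y=17) = C(16,2) · p^3 · (1−p)^14
= 120 · 0.0016852 · 0.16969 = 0.0343151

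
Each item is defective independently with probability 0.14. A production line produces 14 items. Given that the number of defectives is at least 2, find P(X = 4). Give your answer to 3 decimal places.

0.141

X ~ Binomial(14, 0.14). Want P(X=4 | X≥2) = P(X=4) / P(X≥2).
P(X=4) = C(14,4)·0.14^4·0.86^10 = 0.08510
P(X≥2) = 1 − 0.12105 − 0.27589 = 0.60306
Ratio = 0.08510 / 0.60306 = 0.14111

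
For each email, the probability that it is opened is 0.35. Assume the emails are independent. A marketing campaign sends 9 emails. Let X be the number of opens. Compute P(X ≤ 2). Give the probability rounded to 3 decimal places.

0.337

X ~ Binomial(9, 0.35); P(X ≤ 2) = Σ C(9,k) p^k (1−p)^(9−k) over k:
  k=0: C(9,0)·0.35^0·0.65^9 = 0.02071
  k=1: C(9,1)·0.35^1·0.65^8 = 0.10037
  k=2: C(9,2)·0.35^2·0.65^7 = 0.21619
Total = 0.33727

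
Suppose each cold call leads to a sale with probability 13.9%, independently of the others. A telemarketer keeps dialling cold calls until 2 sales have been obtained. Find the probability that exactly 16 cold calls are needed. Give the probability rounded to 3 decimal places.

0.036

Y = trial on which the second success occurs; negative binomial, r=2, p=0.139.
P(Y=16) = C(15,1) · p^2 · (1−p)^14
= 15 · 0.019321 · 0.12304 = 0.03566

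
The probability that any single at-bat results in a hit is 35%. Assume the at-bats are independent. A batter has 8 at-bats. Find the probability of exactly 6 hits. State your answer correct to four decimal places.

0.0217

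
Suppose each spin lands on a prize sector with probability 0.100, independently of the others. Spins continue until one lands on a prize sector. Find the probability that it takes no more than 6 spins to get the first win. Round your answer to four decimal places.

0.4686

Y = number of spins to the first success; geometric, p = 0.10.
P(Y ≤ 6) = 1 − (1−p)^6 = 1 − 0.531441 = 0.468559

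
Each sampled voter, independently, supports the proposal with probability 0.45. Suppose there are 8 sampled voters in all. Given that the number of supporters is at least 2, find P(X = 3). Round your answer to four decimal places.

0.2741

X ~ Binomial(8, 0.45). Want P(X=3 | X≥2) = P(X=3) / P(X≥2).
P(X=3) = C(8,3)·0.45^3·0.55^5 = 0.256826
P(X≥2) = 1 − 0.008373 − 0.054808 = 0.936819
Ratio = 0.256826 / 0.936819 = 0.274147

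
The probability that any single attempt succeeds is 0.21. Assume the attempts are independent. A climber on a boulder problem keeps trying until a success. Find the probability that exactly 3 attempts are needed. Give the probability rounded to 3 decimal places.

Geometric (trials to first success), p = 0.21.
P(Y = 3) = (1−p)^2 · p = 0.6241 · 0.21 = 0.13106

0.131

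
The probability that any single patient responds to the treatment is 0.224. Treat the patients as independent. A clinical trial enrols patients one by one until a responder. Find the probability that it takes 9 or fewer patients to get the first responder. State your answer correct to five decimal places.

0.89796

Y = number of patients to the first success; geometric, p = 0.224.
P(Y ≤ 9) = 1 − (1−p)^9 = 1 − 0.1020365 = 0.8979635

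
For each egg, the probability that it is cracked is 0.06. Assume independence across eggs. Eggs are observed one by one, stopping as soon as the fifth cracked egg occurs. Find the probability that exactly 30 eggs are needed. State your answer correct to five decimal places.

0.00393

Y = trial on which the fifth success occurs; negative binomial, r=5, p=0.06.
P(Y=30) = C(29,4) · p^5 · (1−p)^25
= 23751 · 7.776e-07 · 0.21291 = 0.0039322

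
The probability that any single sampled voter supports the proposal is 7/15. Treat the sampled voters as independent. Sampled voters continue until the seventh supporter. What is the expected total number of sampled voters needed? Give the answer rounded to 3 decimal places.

Y = total sampled voters until the seventh success; negative binomial with r=7, p=0.466667.
E[Y] = r / p = 7 / 0.466667 = 15.00000

15.000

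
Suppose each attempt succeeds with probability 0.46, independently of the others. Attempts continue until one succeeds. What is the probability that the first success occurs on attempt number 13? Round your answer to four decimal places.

0.0003

Geometric (trials to first success), p = 0.46.
P(Y = 13) = (1−p)^12 · p = 0.00061479 · 0.46 = 0.000283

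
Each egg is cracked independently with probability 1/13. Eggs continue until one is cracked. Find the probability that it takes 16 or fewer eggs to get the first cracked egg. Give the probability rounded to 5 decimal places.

Y = number of eggs to the first success; geometric, p = 0.076923.
P(Y ≤ 16) = 1 − (1−p)^16 = 1 − 0.2778474 = 0.7221526

0.72215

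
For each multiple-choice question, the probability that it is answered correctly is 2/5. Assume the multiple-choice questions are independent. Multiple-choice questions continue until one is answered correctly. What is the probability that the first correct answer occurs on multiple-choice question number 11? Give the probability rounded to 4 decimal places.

0.0024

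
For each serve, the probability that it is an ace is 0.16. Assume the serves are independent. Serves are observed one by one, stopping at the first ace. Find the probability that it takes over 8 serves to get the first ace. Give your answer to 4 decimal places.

0.2479

Y = number of serves to the first success; geometric, p = 0.16.
P(Y > 8) = P(first 8 all fail) = (1−p)^8 = 0.247876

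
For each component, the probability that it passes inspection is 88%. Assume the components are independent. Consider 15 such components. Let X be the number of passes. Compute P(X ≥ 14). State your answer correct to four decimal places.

X ~ Binomial(15, 0.88); P(X ≥ 14) = Σ C(15,k) p^k (1−p)^(15−k) over k:
  k=14: C(15,14)·0.88^14·0.12^1 = 0.300628
  k=15: C(15,15)·0.88^15·0.12^0 = 0.146974
Total = 0.447602

0.4476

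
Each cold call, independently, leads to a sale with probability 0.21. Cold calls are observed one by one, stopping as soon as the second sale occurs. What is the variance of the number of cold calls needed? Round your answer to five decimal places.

Y = total cold calls until the second success; negative binomial with r=2, p=0.21.
Var(Y) = r(1−p)/p² = 2·0.79 / 0.21² = 35.8276644

35.82766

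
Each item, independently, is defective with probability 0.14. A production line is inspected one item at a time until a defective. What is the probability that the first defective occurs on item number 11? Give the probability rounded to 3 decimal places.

0.031

Geometric (trials to first success), p = 0.14.
P(Y = 11) = (1−p)^10 · p = 0.2213 · 0.14 = 0.03098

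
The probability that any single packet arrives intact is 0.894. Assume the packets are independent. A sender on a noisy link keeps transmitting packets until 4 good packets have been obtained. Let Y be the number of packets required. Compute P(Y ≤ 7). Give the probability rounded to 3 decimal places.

Finishing within 7 packets ⇔ at least 4 successes in the first 7. With X ~ Binomial(7, 0.894), P(Y ≤ 7) = 1 − P(X ≤ 3).
  k=0: C(7,0)·0.894^0·0.106^7 = 0.00000
  k=1: C(7,1)·0.894^1·0.106^6 = 0.00001
  k=2: C(7,2)·0.894^2·0.106^5 = 0.00022
  k=3: C(7,3)·0.894^3·0.106^4 = 0.00316
1 − 0.00339 = 0.99661

0.997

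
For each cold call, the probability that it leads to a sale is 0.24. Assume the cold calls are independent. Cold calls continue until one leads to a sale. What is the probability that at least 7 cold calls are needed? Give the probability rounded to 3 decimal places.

0.193

Y = number of cold calls to the first success; geometric, p = 0.24.
P(Y > 6) = P(first 6 all fail) = (1−p)^6 = 0.19270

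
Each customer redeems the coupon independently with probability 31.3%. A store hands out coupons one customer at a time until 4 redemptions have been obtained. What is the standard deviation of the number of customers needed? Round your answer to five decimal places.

5.29620

Y = total customers until the fourth success; negative binomial with r=4, p=0.313.
SD(Y) = √[r(1−p)/p²] = √(28.0496892) = 5.2961957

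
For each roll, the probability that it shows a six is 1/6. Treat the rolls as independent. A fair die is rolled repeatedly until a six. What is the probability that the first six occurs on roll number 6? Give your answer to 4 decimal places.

Geometric (trials to first success), p = 0.166667.
P(Y = 6) = (1−p)^5 · p = 0.40188 · 0.166667 = 0.066980

0.0670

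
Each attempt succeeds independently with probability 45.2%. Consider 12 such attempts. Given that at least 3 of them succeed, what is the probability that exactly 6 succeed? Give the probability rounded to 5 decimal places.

0.22250

X ~ Binomial(12, 0.452). Want P(X=6 | X≥3) = P(X=6) / P(X≥3).
P(X=6) = C(12,6)·0.452^6·0.548^6 = 0.2133958
P(X≥3) = 1 − 0.0007334 − 0.0072595 − 0.0329326 = 0.9590744
Ratio = 0.2133958 / 0.9590744 = 0.2225018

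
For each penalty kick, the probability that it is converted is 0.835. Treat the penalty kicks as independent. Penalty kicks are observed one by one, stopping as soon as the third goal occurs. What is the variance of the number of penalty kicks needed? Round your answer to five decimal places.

Y = total penalty kicks until the third success; negative binomial with r=3, p=0.835.
Var(Y) = r(1−p)/p² = 3·0.165 / 0.835² = 0.7099573

0.70996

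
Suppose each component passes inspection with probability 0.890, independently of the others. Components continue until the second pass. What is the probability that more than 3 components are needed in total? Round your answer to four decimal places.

0.0336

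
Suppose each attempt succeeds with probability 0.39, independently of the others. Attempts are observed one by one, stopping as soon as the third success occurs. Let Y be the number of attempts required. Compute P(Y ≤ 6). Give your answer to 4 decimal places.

Finishing within 6 attempts ⇔ at least 3 successes in the first 6. With X ~ Binomial(6, 0.39), P(Y ≤ 6) = 1 − P(X ≤ 2).
  k=0: C(6,0)·0.39^0·0.61^6 = 0.051520
  k=1: C(6,1)·0.39^1·0.61^5 = 0.197636
  k=2: C(6,2)·0.39^2·0.61^4 = 0.315893
1 − 0.565049 = 0.434951

0.4350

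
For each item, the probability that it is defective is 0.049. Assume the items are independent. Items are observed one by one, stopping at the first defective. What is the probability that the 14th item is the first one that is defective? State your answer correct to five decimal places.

0.02550

Geometric (trials to first success), p = 0.049.
P(Y = 14) = (1−p)^13 · p = 0.52041 · 0.049 = 0.0255002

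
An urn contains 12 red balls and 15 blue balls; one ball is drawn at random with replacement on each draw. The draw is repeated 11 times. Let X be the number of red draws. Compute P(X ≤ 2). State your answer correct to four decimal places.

0.0700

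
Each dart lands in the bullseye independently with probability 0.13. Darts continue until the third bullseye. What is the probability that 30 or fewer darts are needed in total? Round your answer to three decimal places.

Finishing within 30 darts ⇔ at least 3 successes in the first 30. With X ~ Binomial(30, 0.13), P(Y ≤ 30) = 1 − P(X ≤ 2).
  k=0: C(30,0)·0.13^0·0.87^30 = 0.01533
  k=1: C(30,1)·0.13^1·0.87^29 = 0.06873
  k=2: C(30,2)·0.13^2·0.87^28 = 0.14891
1 − 0.23296 = 0.76704

0.767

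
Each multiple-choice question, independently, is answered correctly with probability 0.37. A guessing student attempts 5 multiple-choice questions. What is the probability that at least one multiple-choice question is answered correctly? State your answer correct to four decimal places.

P(at least one) = 1 − P(none) = 1 − (1 − 0.37)^5
= 1 − 0.099244 = 0.900756

0.9008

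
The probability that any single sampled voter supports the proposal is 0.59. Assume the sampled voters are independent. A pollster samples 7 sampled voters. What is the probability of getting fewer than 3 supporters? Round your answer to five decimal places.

0.10626

X ~ Binomial(7, 0.59); P(X ≤ 2) = Σ C(7,k) p^k (1−p)^(7−k) over k:
  k=0: C(7,0)·0.59^0·0.41^7 = 0.0019475
  k=1: C(7,1)·0.59^1·0.41^6 = 0.0196179
  k=2: C(7,2)·0.59^2·0.41^5 = 0.0846920
Total = 0.1062575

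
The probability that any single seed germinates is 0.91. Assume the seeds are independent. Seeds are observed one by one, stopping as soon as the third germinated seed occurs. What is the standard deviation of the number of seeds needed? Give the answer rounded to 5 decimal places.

0.57101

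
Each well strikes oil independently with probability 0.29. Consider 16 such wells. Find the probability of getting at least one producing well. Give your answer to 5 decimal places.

P(at least one) = 1 − P(none) = 1 − (1 − 0.29)^16
= 1 − 0.0041700 = 0.9958300

0.99583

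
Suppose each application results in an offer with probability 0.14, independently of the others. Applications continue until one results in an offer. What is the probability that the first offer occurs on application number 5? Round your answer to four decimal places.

Geometric (trials to first success), p = 0.14.
P(Y = 5) = (1−p)^4 · p = 0.54701 · 0.14 = 0.076581

0.0766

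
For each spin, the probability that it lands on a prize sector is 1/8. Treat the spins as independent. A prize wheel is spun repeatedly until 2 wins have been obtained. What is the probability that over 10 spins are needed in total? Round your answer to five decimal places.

0.63890

Needing more than 10 spins ⇔ fewer than 2 successes in the first 10. With X ~ Binomial(10, 0.125), P(Y > 10) = P(X ≤ 1).
  k=0: C(10,0)·0.125^0·0.875^10 = 0.2630756
  k=1: C(10,1)·0.125^1·0.875^9 = 0.3758223
P(X ≤ 1) = 0.6388978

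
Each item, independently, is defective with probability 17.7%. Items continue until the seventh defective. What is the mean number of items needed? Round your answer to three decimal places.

39.548

Y = total items until the seventh success; negative binomial with r=7, p=0.177.
E[Y] = r / p = 7 / 0.177 = 39.54802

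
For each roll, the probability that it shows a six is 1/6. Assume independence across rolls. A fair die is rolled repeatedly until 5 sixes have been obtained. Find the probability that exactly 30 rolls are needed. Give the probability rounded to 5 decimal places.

0.03202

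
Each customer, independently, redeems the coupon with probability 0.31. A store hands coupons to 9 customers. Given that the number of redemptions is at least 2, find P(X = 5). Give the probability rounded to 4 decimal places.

X ~ Binomial(9, 0.31). Want P(X=5 | X≥2) = P(X=5) / P(X≥2).
P(X=5) = C(9,5)·0.31^5·0.69^4 = 0.081766
P(X≥2) = 1 − 0.035452 − 0.143350 = 0.821198
Ratio = 0.081766 / 0.821198 = 0.099570

0.0996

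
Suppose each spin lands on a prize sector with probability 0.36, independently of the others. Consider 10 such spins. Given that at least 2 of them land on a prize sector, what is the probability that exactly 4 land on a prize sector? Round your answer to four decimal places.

0.2624

X ~ Binomial(10, 0.36). Want P(X=4 | X≥2) = P(X=4) / P(X≥2).
P(X=4) = C(10,4)·0.36^4·0.64^6 = 0.242387
P(X≥2) = 1 − 0.011529 − 0.064852 = 0.923619
Ratio = 0.242387 / 0.923619 = 0.262432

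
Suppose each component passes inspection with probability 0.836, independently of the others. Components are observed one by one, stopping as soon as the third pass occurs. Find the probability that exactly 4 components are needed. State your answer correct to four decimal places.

0.2875

Y = trial on which the third success occurs; negative binomial, r=3, p=0.836.
P(Y=4) = C(3,2) · p^3 · (1−p)^1
= 3 · 0.58428 · 0.164 = 0.287464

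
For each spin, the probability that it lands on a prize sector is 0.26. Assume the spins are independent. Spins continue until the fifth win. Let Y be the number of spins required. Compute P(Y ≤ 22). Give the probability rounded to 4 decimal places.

Finishing within 22 spins ⇔ at least 5 successes in the first 22. With X ~ Binomial(22, 0.26), P(Y ≤ 22) = 1 − P(X ≤ 4).
  k=0: C(22,0)·0.26^0·0.74^22 = 0.001328
  k=1: C(22,1)·0.26^1·0.74^21 = 0.010263
  k=2: C(22,2)·0.26^2·0.74^20 = 0.037861
  k=3: C(22,3)·0.26^3·0.74^19 = 0.088684
  k=4: C(22,4)·0.26^4·0.74^18 = 0.148006
1 − 0.286141 = 0.713859

0.7139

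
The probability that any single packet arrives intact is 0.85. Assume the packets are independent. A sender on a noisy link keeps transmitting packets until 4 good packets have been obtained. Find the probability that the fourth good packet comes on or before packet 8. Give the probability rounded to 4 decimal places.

Finishing within 8 packets ⇔ at least 4 successes in the first 8. With X ~ Binomial(8, 0.85), P(Y ≤ 8) = 1 − P(X ≤ 3).
  k=0: C(8,0)·0.85^0·0.15^8 = 0.000000
  k=1: C(8,1)·0.85^1·0.15^7 = 0.000012
  k=2: C(8,2)·0.85^2·0.15^6 = 0.000230
  k=3: C(8,3)·0.85^3·0.15^5 = 0.002612
1 − 0.002854 = 0.997146

0.9971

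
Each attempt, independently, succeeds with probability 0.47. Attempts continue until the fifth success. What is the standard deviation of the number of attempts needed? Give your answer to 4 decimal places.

Y = total attempts until the fifth success; negative binomial with r=5, p=0.47.
SD(Y) = √[r(1−p)/p²] = √(11.996378) = 3.463579

3.4636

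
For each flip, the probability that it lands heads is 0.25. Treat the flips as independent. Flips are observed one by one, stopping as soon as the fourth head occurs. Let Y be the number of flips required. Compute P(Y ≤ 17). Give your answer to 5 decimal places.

Finishing within 17 flips ⇔ at least 4 successes in the first 17. With X ~ Binomial(17, 0.25), P(Y ≤ 17) = 1 − P(X ≤ 3).
  k=0: C(17,0)·0.25^0·0.75^17 = 0.0075169
  k=1: C(17,1)·0.25^1·0.75^16 = 0.0425960
  k=2: C(17,2)·0.25^2·0.75^15 = 0.1135894
  k=3: C(17,3)·0.25^3·0.75^14 = 0.1893157
1 − 0.3530181 = 0.6469819

0.64698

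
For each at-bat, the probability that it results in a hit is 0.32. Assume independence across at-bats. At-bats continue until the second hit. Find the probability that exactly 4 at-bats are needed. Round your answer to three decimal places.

0.142

Y = trial on which the second success occurs; negative binomial, r=2, p=0.32.
P(Y=4) = C(3,1) · p^2 · (1−p)^2
= 3 · 0.1024 · 0.4624 = 0.14205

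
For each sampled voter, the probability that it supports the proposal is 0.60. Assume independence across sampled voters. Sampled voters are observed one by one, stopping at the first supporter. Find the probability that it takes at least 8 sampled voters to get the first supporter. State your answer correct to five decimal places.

Y = number of sampled voters to the first success; geometric, p = 0.60.
P(Y > 7) = P(first 7 all fail) = (1−p)^7 = 0.0016384

0.00164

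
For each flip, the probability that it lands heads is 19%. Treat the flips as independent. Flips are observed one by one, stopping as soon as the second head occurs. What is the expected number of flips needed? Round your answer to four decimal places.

Y = total flips until the second success; negative binomial with r=2, p=0.19.
E[Y] = r / p = 2 / 0.19 = 10.526316

10.5263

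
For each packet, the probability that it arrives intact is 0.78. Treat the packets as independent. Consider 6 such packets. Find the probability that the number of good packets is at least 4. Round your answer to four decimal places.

X ~ Binomial(6, 0.78); P(X ≥ 4) = Σ C(6,k) p^k (1−p)^(6−k) over k:
  k=4: C(6,4)·0.78^4·0.22^2 = 0.268729
  k=5: C(6,5)·0.78^5·0.22^1 = 0.381107
  k=6: C(6,6)·0.78^6·0.22^0 = 0.225200
Total = 0.875036

0.8750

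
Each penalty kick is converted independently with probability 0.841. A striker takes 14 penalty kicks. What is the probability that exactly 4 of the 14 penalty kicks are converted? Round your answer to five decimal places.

X ~ Binomial(n=14, p=0.841).
P(X=4) = C(14,4) · p^4 · (1−p)^10
= 1001 · 0.50025 · 1.0327e-08 = 0.0000052

0.00001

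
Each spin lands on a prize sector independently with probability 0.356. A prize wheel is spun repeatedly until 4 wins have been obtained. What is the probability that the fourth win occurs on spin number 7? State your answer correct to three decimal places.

0.086

Y = trial on which the fourth success occurs; negative binomial, r=4, p=0.356.
P(Y=7) = C(6,3) · p^4 · (1−p)^3
= 20 · 0.016062 · 0.26709 = 0.08580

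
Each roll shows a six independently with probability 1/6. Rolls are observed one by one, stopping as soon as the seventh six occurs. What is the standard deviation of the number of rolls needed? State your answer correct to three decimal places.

Y = total rolls until the seventh success; negative binomial with r=7, p=0.166667.
SD(Y) = √[r(1−p)/p²] = √(210.00000) = 14.49138

14.491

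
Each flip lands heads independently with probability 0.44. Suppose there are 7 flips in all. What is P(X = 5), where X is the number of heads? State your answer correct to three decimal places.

X ~ Binomial(n=7, p=0.44).
P(X=5) = C(7,5) · p^5 · (1−p)^2
= 21 · 0.016492 · 0.3136 = 0.10861

0.109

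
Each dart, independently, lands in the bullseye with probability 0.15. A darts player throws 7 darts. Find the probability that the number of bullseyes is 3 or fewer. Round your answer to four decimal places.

0.9879

X ~ Binomial(7, 0.15); P(X ≤ 3) = Σ C(7,k) p^k (1−p)^(7−k) over k:
  k=0: C(7,0)·0.15^0·0.85^7 = 0.320577
  k=1: C(7,1)·0.15^1·0.85^6 = 0.396007
  k=2: C(7,2)·0.15^2·0.85^5 = 0.209651
  k=3: C(7,3)·0.15^3·0.85^4 = 0.061662
Total = 0.987897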